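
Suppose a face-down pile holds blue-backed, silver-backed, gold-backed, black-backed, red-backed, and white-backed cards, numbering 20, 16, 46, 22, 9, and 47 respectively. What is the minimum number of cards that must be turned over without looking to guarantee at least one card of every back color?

152

The hardest back color to obtain is red-backed: we could draw every other card first — 160 − 9 = 151 cards — without a single red-backed one.
The next draw must be red-backed, so 151 + 1 = 152.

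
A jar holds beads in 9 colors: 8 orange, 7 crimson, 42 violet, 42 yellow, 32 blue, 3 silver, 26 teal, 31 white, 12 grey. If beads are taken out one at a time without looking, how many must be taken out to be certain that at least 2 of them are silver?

202

To avoid silver beads as long as possible, exhaust the other 8 colors first.
The worst case draws every non-silver bead first: 8 + 7 + 42 + 42 + 32 + 26 + 31 + 12 = 200.
The next 2 draws are then forced to be silver, giving 200 + 2 = 202.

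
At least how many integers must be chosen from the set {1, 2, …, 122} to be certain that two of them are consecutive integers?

Partition {1, …, 122} into 61 pairs: {1,2}, {3,4}, …, {121,122}.
Choosing 61 integers — say the 61 even numbers 2, 4, …, 122 — takes one from each pair and avoids the property.
Choosing 62 forces two into the same pair by pigeonhole, and those are consecutive. So 62.

62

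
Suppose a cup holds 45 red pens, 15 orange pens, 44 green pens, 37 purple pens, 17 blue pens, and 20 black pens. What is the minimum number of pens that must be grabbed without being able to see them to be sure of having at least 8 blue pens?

The worst case draws every non-blue pen first: 45 + 15 + 44 + 37 + 20 = 161.
The next 8 draws are then forced to be blue, giving 161 + 8 = 169.

169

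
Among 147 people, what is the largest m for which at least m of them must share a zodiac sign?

13

There are 12 zodiac signs, which serve as the pigeonholes.
If each of the 12 zodiac signs held at most 12, the total would be at most 12 × 12 = 144 < 147, a contradiction.
So at least one holds ⌈147/12⌉ = 13.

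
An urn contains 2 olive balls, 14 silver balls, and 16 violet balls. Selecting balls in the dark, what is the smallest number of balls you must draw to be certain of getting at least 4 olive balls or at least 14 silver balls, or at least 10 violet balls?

25

The worst case stops just short of every target: all 2 olive, 13 silver, 9 violet — 2 + 13 + 9 = 24 balls.
One more ball must push some color to its target, so 24 + 1 = 25.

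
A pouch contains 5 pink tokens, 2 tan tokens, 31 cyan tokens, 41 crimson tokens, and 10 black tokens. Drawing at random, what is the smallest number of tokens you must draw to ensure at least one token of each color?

88

The hardest color to obtain is tan: we could draw every other token first — 89 − 2 = 87 tokens — without a single tan one.
The next draw must be tan, so 87 + 1 = 88.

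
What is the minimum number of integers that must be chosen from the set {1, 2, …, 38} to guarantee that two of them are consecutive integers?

Partition {1, …, 38} into 19 pairs: {1,2}, {3,4}, …, {37,38}.
Choosing 19 integers — say the 19 even numbers 2, 4, …, 38 — takes one from each pair and avoids the property.
Choosing 20 forces two into the same pair by pigeonhole, and those are consecutive. So 20.

20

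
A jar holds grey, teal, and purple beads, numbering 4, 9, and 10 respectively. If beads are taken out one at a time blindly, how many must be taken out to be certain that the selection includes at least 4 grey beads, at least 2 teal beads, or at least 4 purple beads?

8

The worst case stops just short of every target: 3 grey, 1 teal, 3 purple — 3 + 1 + 3 = 7 beads.
One more bead must push some color to its target, so 7 + 1 = 8.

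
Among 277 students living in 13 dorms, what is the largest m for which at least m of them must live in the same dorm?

22

If each of the 13 dorms held at most 21, the total would be at most 13 × 21 = 273 < 277, a contradiction.
So at least one holds ⌈277/13⌉ = 22.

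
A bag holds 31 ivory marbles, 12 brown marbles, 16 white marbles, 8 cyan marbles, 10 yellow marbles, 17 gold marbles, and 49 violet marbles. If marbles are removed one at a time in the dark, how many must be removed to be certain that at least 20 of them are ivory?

132

The worst case draws every non-ivory marble first: 12 + 16 + 8 + 10 + 17 + 49 = 112.
The next 20 draws are then forced to be ivory, giving 112 + 20 = 132.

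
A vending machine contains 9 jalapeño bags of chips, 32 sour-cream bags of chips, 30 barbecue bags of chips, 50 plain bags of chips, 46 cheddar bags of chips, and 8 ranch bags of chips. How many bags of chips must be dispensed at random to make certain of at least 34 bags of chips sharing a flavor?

146

In the worst case we take at most 33 of each flavor, but all 9 jalapeño, all 32 sour-cream, all 30 barbecue, and all 8 ranch (fewer than 33), giving 9 + 32 + 30 + 33 + 33 + 8 = 145.
One more bag of chips then forces some flavor to 34, so 145 + 1 = 146.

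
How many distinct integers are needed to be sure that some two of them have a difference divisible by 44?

45

Two integers differ by a multiple of 44 exactly when they share a remainder mod 44.
There are 44 residue classes mod 44, so 44 integers can all lie in distinct classes.
One more integer must repeat a residue, giving a difference divisible by 44. So n = 44 + 1 = 45.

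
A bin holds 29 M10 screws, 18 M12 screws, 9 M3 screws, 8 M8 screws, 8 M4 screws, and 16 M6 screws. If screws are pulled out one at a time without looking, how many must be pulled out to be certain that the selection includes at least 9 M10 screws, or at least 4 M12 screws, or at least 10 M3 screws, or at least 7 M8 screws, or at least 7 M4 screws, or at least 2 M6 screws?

Each of the 6 sizes has its own threshold; avoid all of them simultaneously.
The worst case stops just short of every target: 8 M10, 3 M12, 9 M3, 6 M8, 6 M4, 1 M6 — 8 + 3 + 9 + 6 + 6 + 1 = 33 screws.
One more screw must push some size to its target, so 33 + 1 = 34.

34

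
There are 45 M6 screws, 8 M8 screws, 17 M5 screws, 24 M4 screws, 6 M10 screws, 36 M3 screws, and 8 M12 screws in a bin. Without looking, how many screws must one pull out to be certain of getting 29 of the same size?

In the worst case we take at most 28 of each size, but all 8 M8, all 17 M5, all 24 M4, all 6 M10, and all 8 M12 (fewer than 28), giving 28 + 8 + 17 + 24 + 6 + 28 + 8 = 119.
One more screw then forces some size to 29, so 119 + 1 = 120.

120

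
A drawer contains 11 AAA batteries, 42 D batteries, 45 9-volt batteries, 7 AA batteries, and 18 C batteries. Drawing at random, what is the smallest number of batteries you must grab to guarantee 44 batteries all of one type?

122

Treat the 5 types as pigeonholes.
In the worst case we take at most 43 of each type, but all 11 AAA, all 42 D, all 7 AA, and all 18 C (fewer than 43), giving 11 + 42 + 43 + 7 + 18 = 121.
One more battery then forces some type to 44, so 121 + 1 = 122.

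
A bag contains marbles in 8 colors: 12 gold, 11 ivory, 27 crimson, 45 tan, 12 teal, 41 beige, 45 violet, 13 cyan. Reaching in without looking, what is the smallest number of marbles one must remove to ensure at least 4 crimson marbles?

183

To avoid crimson marbles as long as possible, exhaust the other 7 colors first.
The worst case draws every non-crimson marble first: 12 + 11 + 45 + 12 + 41 + 45 + 13 = 179.
The next 4 draws are then forced to be crimson, giving 179 + 4 = 183.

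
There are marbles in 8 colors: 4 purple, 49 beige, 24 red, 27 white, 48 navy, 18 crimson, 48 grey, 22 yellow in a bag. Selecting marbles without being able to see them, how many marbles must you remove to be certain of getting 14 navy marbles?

206

To avoid navy marbles as long as possible, exhaust the other 7 colors first.
The worst case draws every non-navy marble first: 4 + 49 + 24 + 27 + 18 + 48 + 22 = 192.
The next 14 draws are then forced to be navy, giving 192 + 14 = 206.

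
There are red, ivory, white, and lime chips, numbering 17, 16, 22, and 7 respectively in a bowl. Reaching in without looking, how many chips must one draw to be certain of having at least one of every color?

The hardest color to obtain is lime: we could draw every other chip first — 62 − 7 = 55 chips — without a single lime one.
The next draw must be lime, so 55 + 1 = 56.

56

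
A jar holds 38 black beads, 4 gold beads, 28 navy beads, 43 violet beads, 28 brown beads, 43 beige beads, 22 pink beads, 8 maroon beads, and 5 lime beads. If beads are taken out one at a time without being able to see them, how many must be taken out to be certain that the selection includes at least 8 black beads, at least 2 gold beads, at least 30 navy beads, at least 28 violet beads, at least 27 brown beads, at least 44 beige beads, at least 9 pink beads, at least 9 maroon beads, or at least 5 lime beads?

153

The worst case stops just short of every target: 7 black, 1 gold, all 28 navy, 27 violet, 26 brown, 43 beige, 8 pink, 8 maroon, 4 lime — 7 + 1 + 28 + 27 + 26 + 43 + 8 + 8 + 4 = 152 beads.
One more bead must push some color to its target, so 152 + 1 = 153.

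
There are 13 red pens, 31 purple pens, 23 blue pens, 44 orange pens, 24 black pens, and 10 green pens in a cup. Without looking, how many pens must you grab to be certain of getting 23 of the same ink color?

Treat the 6 ink colors as pigeonholes.
In the worst case we take at most 22 of each ink color, but all 13 red and all 10 green (fewer than 22), giving 13 + 22 + 22 + 22 + 22 + 10 = 111.
One more pen then forces some ink color to 23, so 111 + 1 = 112.

112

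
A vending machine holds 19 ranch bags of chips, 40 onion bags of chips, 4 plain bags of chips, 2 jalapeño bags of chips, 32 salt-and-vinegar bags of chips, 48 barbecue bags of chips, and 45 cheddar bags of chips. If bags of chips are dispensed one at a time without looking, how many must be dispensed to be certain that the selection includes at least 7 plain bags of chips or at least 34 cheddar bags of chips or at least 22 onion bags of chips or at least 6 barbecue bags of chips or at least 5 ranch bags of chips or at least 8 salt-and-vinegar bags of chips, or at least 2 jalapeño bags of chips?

The worst case stops just short of every target: 4 ranch, 21 onion, all 4 plain, 1 jalapeño, 7 salt-and-vinegar, 5 barbecue, 33 cheddar — 4 + 21 + 4 + 1 + 7 + 5 + 33 = 75 bags of chips.
One more bag of chips must push some flavor to its target, so 75 + 1 = 76.

76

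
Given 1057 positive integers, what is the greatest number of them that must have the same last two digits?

If each of the 100 possible two-digit endings held at most 10, the total would be at most 100 × 10 = 1000 < 1057, a contradiction.
So at least one holds ⌈1057/100⌉ = 11.

11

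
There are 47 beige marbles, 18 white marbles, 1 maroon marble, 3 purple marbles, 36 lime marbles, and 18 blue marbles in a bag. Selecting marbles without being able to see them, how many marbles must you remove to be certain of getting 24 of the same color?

87

In the worst case we take at most 23 of each color, but all 18 white, all 1 maroon, all 3 purple, and all 18 blue (fewer than 23), giving 23 + 18 + 1 + 3 + 23 + 18 = 86.
One more marble then forces some color to 24, so 86 + 1 = 87.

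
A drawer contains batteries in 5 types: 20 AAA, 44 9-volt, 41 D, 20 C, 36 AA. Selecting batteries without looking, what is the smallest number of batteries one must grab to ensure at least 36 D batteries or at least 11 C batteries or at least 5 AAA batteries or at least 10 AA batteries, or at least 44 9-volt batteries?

The worst case stops just short of every target: 4 AAA, 43 9-volt, 35 D, 10 C, 9 AA — 4 + 43 + 35 + 10 + 9 = 101 batteries.
One more battery must push some type to its target, so 101 + 1 = 102.

102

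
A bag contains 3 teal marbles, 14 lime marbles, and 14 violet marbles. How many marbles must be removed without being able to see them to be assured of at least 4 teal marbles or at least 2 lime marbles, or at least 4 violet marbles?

8

The worst case stops just short of every target: 3 teal, 1 lime, 3 violet — 3 + 1 + 3 = 7 marbles.
One more marble must push some color to its target, so 7 + 1 = 8.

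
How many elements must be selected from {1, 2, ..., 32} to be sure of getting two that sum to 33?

17

Partition {1, …, 32} into 16 pairs: {1,32}, {2,31}, …, {16,17}.
Choosing 16 integers — say the integers 1 through 16 — takes one from each pair and avoids the property.
Choosing 17 forces two into the same pair by pigeonhole, and those sum to 33. So 17.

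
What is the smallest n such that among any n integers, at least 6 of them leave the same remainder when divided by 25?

126

There are 25 residue classes modulo 25 acting as pigeonholes.
With 25 × 5 = 125 integers we could place exactly 5 in each, with no class reaching 6.
One more forces some class to hold 6, so 125 + 1 = 126.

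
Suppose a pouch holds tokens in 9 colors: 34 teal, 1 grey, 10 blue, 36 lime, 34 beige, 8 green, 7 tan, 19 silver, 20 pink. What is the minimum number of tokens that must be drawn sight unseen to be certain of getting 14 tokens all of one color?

In the worst case we take at most 13 of each color, but all 1 grey, all 10 blue, all 8 green, and all 7 tan (fewer than 13), giving 13 + 1 + 10 + 13 + 13 + 8 + 7 + 13 + 13 = 91.
One more token then forces some color to 14, so 91 + 1 = 92.

92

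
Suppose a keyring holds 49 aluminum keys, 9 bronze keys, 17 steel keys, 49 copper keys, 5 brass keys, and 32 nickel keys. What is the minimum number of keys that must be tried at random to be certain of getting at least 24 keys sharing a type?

In the worst case we take at most 23 of each type, but all 9 bronze, all 17 steel, and all 5 brass (fewer than 23), giving 23 + 9 + 17 + 23 + 5 + 23 = 100.
One more key then forces some type to 24, so 100 + 1 = 101.

101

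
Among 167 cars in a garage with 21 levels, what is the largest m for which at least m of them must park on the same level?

8

The 167 cars fall into 21 levels.
If each of the 21 levels held at most 7, the total would be at most 21 × 7 = 147 < 167, a contradiction.
So at least one holds ⌈167/21⌉ = 8.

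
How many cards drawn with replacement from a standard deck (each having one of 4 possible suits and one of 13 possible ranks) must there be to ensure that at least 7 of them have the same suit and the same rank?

313

There are 4 × 13 = 52 (suit, rank) combinations acting as pigeonholes.
With 52 × 6 = 312 cards drawn with replacement from a standard deck we could place exactly 6 in each, with no (suit, rank) pair reaching 7.
One more forces some (suit, rank) pair to hold 7, so 312 + 1 = 313.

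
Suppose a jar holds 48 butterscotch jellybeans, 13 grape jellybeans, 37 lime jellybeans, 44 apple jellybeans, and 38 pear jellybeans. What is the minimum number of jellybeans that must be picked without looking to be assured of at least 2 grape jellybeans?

To avoid grape jellybeans as long as possible, exhaust the other 4 flavors first.
The worst case draws every non-grape jellybean first: 48 + 37 + 44 + 38 = 167.
The next 2 draws are then forced to be grape, giving 167 + 2 = 169.

169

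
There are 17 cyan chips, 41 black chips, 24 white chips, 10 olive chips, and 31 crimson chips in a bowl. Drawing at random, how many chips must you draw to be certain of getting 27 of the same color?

In the worst case we take at most 26 of each color, but all 17 cyan, all 24 white, and all 10 olive (fewer than 26), giving 17 + 26 + 24 + 10 + 26 = 103.
One more chip then forces some color to 27, so 103 + 1 = 104.

104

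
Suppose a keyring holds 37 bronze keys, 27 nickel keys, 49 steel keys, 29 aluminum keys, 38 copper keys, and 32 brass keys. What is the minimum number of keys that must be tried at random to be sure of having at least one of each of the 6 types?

The hardest type to obtain is nickel: we could draw every other key first — 212 − 27 = 185 keys — without a single nickel one.
The next draw must be nickel, so 185 + 1 = 186.

186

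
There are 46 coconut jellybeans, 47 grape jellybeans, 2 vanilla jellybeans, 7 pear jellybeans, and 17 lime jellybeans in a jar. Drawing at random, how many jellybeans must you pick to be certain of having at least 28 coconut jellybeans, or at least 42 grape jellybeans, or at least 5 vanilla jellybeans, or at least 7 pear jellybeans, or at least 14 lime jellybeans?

90

The worst case stops just short of every target: 27 coconut, 41 grape, all 2 vanilla, 6 pear, 13 lime — 27 + 41 + 2 + 6 + 13 = 89 jellybeans.
One more jellybean must push some flavor to its target, so 89 + 1 = 90.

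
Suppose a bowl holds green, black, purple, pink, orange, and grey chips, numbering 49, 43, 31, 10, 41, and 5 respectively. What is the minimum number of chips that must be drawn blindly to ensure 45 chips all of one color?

175

In the worst case we take at most 44 of each color, but all 43 black, all 31 purple, all 10 pink, all 41 orange, and all 5 grey (fewer than 44), giving 44 + 43 + 31 + 10 + 41 + 5 = 174.
One more chip then forces some color to 45, so 174 + 1 = 175.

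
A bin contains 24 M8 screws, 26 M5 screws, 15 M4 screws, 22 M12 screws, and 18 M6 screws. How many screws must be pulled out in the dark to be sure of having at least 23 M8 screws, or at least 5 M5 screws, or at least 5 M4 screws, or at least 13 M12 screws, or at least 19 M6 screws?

61

The worst case stops just short of every target: 22 M8, 4 M5, 4 M4, 12 M12, 18 M6 — 22 + 4 + 4 + 12 + 18 = 60 screws.
One more screw must push some size to its target, so 60 + 1 = 61.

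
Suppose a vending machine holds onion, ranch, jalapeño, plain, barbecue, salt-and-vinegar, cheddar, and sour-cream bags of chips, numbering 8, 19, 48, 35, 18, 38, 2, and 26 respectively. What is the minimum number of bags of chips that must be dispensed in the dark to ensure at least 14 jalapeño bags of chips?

To avoid jalapeño bags of chips as long as possible, exhaust the other 7 flavors first.
The worst case draws every non-jalapeño bag of chips first: 8 + 19 + 35 + 18 + 38 + 2 + 26 = 146.
The next 14 draws are then forced to be jalapeño, giving 146 + 14 = 160.

160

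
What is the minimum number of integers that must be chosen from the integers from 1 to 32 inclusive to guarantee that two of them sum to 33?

Partition {1, …, 32} into 16 pairs: {1,32}, {2,31}, …, {16,17}.
Choosing 16 integers — say the integers 1 through 16 — takes one from each pair and avoids the property.
Choosing 17 forces two into the same pair by pigeonhole, and those sum to 33. So 17.

17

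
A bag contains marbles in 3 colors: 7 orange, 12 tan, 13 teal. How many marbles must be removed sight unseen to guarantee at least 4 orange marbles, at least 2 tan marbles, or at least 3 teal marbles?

The worst case stops just short of every target: 3 orange, 1 tan, 2 teal — 3 + 1 + 2 = 6 marbles.
One more marble must push some color to its target, so 6 + 1 = 7.

7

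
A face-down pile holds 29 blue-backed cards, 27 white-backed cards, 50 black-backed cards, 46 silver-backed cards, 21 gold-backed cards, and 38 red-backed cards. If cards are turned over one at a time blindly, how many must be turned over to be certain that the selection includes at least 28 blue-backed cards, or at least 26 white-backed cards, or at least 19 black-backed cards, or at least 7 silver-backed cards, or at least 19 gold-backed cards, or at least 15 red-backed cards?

The worst case stops just short of every target: 27 blue-backed, 25 white-backed, 18 black-backed, 6 silver-backed, 18 gold-backed, 14 red-backed — 27 + 25 + 18 + 6 + 18 + 14 = 108 cards.
One more card must push some back color to its target, so 108 + 1 = 109.

109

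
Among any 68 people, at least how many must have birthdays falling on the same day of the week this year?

There are 7 days of the week, which serve as the pigeonholes.
If each of the 7 days of the week held at most 9, the total would be at most 7 × 9 = 63 < 68, a contradiction.
So at least one holds ⌈68/7⌉ = 10.

10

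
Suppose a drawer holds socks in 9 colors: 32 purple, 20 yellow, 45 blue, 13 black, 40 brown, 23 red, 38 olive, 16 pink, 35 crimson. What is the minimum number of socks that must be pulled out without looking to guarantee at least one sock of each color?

The hardest color to obtain is black: we could draw every other sock first — 262 − 13 = 249 socks — without a single black one.
The next draw must be black, so 249 + 1 = 250.

250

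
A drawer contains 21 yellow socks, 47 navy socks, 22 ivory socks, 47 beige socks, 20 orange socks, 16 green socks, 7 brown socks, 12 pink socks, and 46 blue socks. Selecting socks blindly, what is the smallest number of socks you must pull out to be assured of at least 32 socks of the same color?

192

In the worst case we take at most 31 of each color, but all 21 yellow, all 22 ivory, all 20 orange, all 16 green, all 7 brown, and all 12 pink (fewer than 31), giving 21 + 31 + 22 + 31 + 20 + 16 + 7 + 12 + 31 = 191.
One more sock then forces some color to 32, so 191 + 1 = 192.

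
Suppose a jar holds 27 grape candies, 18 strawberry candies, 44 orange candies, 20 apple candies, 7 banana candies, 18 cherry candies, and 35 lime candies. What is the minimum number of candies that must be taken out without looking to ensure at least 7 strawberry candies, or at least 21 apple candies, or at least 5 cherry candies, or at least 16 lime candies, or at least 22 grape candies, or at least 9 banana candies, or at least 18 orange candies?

The worst case stops just short of every target: 21 grape, 6 strawberry, 17 orange, 20 apple, all 7 banana, 4 cherry, 15 lime — 21 + 6 + 17 + 20 + 7 + 4 + 15 = 90 candies.
One more candy must push some flavor to its target, so 90 + 1 = 91.

91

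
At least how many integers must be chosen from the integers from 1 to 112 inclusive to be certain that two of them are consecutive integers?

Partition {1, …, 112} into 56 pairs: {1,2}, {3,4}, …, {111,112}.
Choosing 56 integers — say the 56 even numbers 2, 4, …, 112 — takes one from each pair and avoids the property.
Choosing 57 forces two into the same pair by pigeonhole, and those are consecutive. So 57.

57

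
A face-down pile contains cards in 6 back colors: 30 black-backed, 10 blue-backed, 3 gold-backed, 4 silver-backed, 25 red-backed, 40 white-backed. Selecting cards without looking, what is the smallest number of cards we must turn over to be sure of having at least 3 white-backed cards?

To avoid white-backed cards as long as possible, exhaust the other 5 back colors first.
The worst case draws every non-white-backed card first: 30 + 10 + 3 + 4 + 25 = 72.
The next 3 draws are then forced to be white-backed, giving 72 + 3 = 75.

75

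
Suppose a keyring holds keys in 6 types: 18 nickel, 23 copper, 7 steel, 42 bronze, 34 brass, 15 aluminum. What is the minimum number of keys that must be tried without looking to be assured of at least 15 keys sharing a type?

Treat the 6 types as pigeonholes.
In the worst case we take at most 14 of each type, but all 7 steel (fewer than 14), giving 14 + 14 + 7 + 14 + 14 + 14 = 77.
One more key then forces some type to 15, so 77 + 1 = 78.

78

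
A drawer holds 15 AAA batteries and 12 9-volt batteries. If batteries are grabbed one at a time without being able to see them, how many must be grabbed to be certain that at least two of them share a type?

3

The worst case takes 1 battery of each type without reaching 2 of any: 2 × 1 = 2.
The next battery must bring some type to 2, so 2 + 1 = 3.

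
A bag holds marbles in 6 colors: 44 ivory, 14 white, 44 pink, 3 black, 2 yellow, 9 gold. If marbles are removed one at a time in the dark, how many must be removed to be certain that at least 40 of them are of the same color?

107

Treat the 6 colors as pigeonholes.
In the worst case we take at most 39 of each color, but all 14 white, all 3 black, all 2 yellow, and all 9 gold (fewer than 39), giving 39 + 14 + 39 + 3 + 2 + 9 = 106.
One more marble then forces some color to 40, so 106 + 1 = 107.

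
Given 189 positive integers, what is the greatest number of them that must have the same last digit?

The 189 positive integers fall into 10 possible last digits.
If each of the 10 possible last digits held at most 18, the total would be at most 10 × 18 = 180 < 189, a contradiction.
So at least one holds ⌈189/10⌉ = 19.

19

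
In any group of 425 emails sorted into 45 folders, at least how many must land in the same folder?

The 425 emails fall into 45 folders.
If each of the 45 folders held at most 9, the total would be at most 45 × 9 = 405 < 425, a contradiction.
So at least one holds ⌈425/45⌉ = 10.

10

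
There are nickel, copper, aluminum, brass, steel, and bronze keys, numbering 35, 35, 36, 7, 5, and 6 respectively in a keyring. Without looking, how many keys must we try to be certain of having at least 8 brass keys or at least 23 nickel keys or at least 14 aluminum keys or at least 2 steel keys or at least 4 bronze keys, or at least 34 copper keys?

The worst case stops just short of every target: 22 nickel, 33 copper, 13 aluminum, 7 brass, 1 steel, 3 bronze — 22 + 33 + 13 + 7 + 1 + 3 = 79 keys.
One more key must push some type to its target, so 79 + 1 = 80.

80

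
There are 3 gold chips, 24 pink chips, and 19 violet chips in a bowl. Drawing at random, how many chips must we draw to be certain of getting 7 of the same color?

16

In the worst case we take at most 6 of each color, but all 3 gold (fewer than 6), giving 3 + 6 + 6 = 15.
One more chip then forces some color to 7, so 15 + 1 = 16.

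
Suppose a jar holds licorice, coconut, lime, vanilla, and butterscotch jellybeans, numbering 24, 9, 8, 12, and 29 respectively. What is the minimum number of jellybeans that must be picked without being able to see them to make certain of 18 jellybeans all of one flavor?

64

In the worst case we take at most 17 of each flavor, but all 9 coconut, all 8 lime, and all 12 vanilla (fewer than 17), giving 17 + 9 + 8 + 12 + 17 = 63.
One more jellybean then forces some flavor to 18, so 63 + 1 = 64.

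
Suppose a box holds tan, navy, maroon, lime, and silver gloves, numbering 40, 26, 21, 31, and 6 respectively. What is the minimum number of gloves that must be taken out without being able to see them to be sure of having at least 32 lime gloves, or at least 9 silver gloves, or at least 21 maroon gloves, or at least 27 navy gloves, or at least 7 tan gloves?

The worst case stops just short of every target: 6 tan, 26 navy, 20 maroon, 31 lime, all 6 silver — 6 + 26 + 20 + 31 + 6 = 89 gloves.
One more glove must push some color to its target, so 89 + 1 = 90.

90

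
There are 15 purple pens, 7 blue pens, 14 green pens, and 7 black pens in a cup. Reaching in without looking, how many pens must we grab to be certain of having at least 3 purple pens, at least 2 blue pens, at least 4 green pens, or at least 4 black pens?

The worst case stops just short of every target: 2 purple, 1 blue, 3 green, 3 black — 2 + 1 + 3 + 3 = 9 pens.
One more pen must push some ink color to its target, so 9 + 1 = 10.

10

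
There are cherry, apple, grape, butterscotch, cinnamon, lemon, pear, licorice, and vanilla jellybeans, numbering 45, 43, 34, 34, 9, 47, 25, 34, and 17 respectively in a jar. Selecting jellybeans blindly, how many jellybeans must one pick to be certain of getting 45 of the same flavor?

Treat the 9 flavors as pigeonholes.
In the worst case we take at most 44 of each flavor, but all 43 apple, all 34 grape, all 34 butterscotch, all 9 cinnamon, all 25 pear, all 34 licorice, and all 17 vanilla (fewer than 44), giving 44 + 43 + 34 + 34 + 9 + 44 + 25 + 34 + 17 = 284.
One more jellybean then forces some flavor to 45, so 284 + 1 = 285.

285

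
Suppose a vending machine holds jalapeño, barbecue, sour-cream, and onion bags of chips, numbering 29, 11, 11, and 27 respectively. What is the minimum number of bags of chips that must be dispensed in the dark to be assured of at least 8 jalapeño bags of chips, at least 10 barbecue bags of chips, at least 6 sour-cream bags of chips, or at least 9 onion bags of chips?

30

The worst case stops just short of every target: 7 jalapeño, 9 barbecue, 5 sour-cream, 8 onion — 7 + 9 + 5 + 8 = 29 bags of chips.
One more bag of chips must push some flavor to its target, so 29 + 1 = 30.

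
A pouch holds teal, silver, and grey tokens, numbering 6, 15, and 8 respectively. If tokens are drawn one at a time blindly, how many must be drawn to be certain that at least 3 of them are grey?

24

The worst case draws every non-grey token first: 6 + 15 = 21.
The next 3 draws are then forced to be grey, giving 21 + 3 = 24.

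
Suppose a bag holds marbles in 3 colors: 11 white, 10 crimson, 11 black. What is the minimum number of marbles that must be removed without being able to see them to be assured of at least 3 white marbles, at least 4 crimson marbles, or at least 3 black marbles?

Each of the 3 colors has its own threshold; avoid all of them simultaneously.
The worst case stops just short of every target: 2 white, 3 crimson, 2 black — 2 + 3 + 2 = 7 marbles.
One more marble must push some color to its target, so 7 + 1 = 8.

8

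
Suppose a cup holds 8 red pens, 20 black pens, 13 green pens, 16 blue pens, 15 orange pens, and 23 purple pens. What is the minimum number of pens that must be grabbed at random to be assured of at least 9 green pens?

The worst case draws every non-green pen first: 8 + 20 + 16 + 15 + 23 = 82.
The next 9 draws are then forced to be green, giving 82 + 9 = 91.

91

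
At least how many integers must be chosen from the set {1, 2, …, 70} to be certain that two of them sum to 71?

Partition {1, …, 70} into 35 pairs: {1,70}, {2,69}, …, {35,36}.
Choosing 35 integers — say the integers 1 through 35 — takes one from each pair and avoids the property.
Choosing 36 forces two into the same pair by pigeonhole, and those sum to 71. So 36.

36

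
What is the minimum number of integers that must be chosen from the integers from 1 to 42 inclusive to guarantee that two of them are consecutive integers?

22

Partition {1, …, 42} into 21 pairs: {1,2}, {3,4}, …, {41,42}.
Choosing 21 integers — say the 21 even numbers 2, 4, …, 42 — takes one from each pair and avoids the property.
Choosing 22 forces two into the same pair by pigeonhole, and those are consecutive. So 22.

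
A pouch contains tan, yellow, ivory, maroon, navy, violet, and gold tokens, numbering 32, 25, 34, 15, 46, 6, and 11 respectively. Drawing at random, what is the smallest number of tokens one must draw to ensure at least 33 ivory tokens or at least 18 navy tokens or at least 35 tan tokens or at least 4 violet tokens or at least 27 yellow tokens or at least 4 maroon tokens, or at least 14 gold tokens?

Each of the 7 colors has its own threshold; avoid all of them simultaneously.
The worst case stops just short of every target: all 32 tan, all 25 yellow, 32 ivory, 3 maroon, 17 navy, 3 violet, all 11 gold — 32 + 25 + 32 + 3 + 17 + 3 + 11 = 123 tokens.
One more token must push some color to its target, so 123 + 1 = 124.

124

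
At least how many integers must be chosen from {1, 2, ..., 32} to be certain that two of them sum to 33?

17

Partition {1, …, 32} into 16 pairs: {1,32}, {2,31}, …, {16,17}.
Choosing 16 integers — say the integers 1 through 16 — takes one from each pair and avoids the property.
Choosing 17 forces two into the same pair by pigeonhole, and those sum to 33. So 17.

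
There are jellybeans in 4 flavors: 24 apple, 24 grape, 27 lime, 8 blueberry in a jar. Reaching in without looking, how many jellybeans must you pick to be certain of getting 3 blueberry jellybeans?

To avoid blueberry jellybeans as long as possible, exhaust the other 3 flavors first.
The worst case draws every non-blueberry jellybean first: 24 + 24 + 27 = 75.
The next 3 draws are then forced to be blueberry, giving 75 + 3 = 78.

78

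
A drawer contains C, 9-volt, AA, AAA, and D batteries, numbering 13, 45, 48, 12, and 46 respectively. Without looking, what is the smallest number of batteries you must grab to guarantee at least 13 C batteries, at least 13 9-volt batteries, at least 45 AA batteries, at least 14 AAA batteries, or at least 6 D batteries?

Each of the 5 types has its own threshold; avoid all of them simultaneously.
The worst case stops just short of every target: 12 C, 12 9-volt, 44 AA, all 12 AAA, 5 D — 12 + 12 + 44 + 12 + 5 = 85 batteries.
One more battery must push some type to its target, so 85 + 1 = 86.

86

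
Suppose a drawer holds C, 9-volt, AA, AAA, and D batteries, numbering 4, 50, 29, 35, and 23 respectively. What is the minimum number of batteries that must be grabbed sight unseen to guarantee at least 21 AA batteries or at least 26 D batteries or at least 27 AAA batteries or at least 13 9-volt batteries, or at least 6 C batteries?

86

The worst case stops just short of every target: all 4 C, 12 9-volt, 20 AA, 26 AAA, all 23 D — 4 + 12 + 20 + 26 + 23 = 85 batteries.
One more battery must push some type to its target, so 85 + 1 = 86.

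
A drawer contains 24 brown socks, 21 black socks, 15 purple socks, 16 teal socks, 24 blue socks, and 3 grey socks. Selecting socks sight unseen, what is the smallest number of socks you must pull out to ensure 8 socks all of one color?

39

Treat the 6 colors as pigeonholes.
In the worst case we take at most 7 of each color, but all 3 grey (fewer than 7), giving 7 + 7 + 7 + 7 + 7 + 3 = 38.
One more sock then forces some color to 8, so 38 + 1 = 39.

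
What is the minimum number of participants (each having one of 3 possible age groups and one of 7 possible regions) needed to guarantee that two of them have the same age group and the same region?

22

There are 3 × 7 = 21 (age group, region) combinations acting as pigeonholes.
With 21 participants we could place one in each, avoiding any repeat.
One more forces some (age group, region) pair to hold 2, so 21 + 1 = 22.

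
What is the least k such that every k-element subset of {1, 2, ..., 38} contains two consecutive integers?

20

Partition {1, …, 38} into 19 pairs: {1,2}, {3,4}, …, {37,38}.
Choosing 19 integers — say the 19 even numbers 2, 4, …, 38 — takes one from each pair and avoids the property.
Choosing 20 forces two into the same pair by pigeonhole, and those are consecutive. So 20.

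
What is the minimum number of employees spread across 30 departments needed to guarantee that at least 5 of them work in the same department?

121

There are 30 departments acting as pigeonholes.
With 30 × 4 = 120 employees we could place exactly 4 in each, with no class reaching 5.
One more forces some class to hold 5, so 120 + 1 = 121.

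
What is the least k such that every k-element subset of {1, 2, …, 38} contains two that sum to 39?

Partition {1, …, 38} into 19 pairs: {1,38}, {2,37}, …, {19,20}.
Choosing 19 integers — say the integers 1 through 19 — takes one from each pair and avoids the property.
Choosing 20 forces two into the same pair by pigeonhole, and those sum to 39. So 20.

20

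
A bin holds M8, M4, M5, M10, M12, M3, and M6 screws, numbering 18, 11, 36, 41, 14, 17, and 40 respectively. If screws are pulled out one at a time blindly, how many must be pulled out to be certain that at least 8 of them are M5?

To avoid M5 screws as long as possible, exhaust the other 6 sizes first.
The worst case draws every non-M5 screw first: 18 + 11 + 41 + 14 + 17 + 40 = 141.
The next 8 draws are then forced to be M5, giving 141 + 8 = 149.

149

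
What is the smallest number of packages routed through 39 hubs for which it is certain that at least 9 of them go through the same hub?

There are 39 hubs acting as pigeonholes.
With 39 × 8 = 312 packages we could place exactly 8 in each, with no class reaching 9.
One more forces some class to hold 9, so 312 + 1 = 313.

313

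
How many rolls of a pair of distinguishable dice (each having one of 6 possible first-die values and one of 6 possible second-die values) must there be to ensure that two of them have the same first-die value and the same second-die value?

There are 6 × 6 = 36 (first-die value, second-die value) combinations acting as pigeonholes.
With 36 rolls of a pair of distinguishable dice we could place one in each, avoiding any repeat.
One more forces some (first-die value, second-die value) pair to hold 2, so 36 + 1 = 37.

37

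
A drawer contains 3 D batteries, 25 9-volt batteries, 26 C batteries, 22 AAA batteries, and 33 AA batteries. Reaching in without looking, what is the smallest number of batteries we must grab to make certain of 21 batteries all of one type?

84

In the worst case we take at most 20 of each type, but all 3 D (fewer than 20), giving 3 + 20 + 20 + 20 + 20 = 83.
One more battery then forces some type to 21, so 83 + 1 = 84.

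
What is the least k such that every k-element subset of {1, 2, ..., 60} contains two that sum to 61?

31

Partition {1, …, 60} into 30 pairs: {1,60}, {2,59}, …, {30,31}.
Choosing 30 integers — say the integers 1 through 30 — takes one from each pair and avoids the property.
Choosing 31 forces two into the same pair by pigeonhole, and those sum to 61. So 31.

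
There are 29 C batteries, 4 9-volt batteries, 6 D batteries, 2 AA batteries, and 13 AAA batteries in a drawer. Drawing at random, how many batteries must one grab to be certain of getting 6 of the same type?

Treat the 5 types as pigeonholes.
In the worst case we take at most 5 of each type, but all 4 9-volt and all 2 AA (fewer than 5), giving 5 + 4 + 5 + 2 + 5 = 21.
One more battery then forces some type to 6, so 21 + 1 = 22.

22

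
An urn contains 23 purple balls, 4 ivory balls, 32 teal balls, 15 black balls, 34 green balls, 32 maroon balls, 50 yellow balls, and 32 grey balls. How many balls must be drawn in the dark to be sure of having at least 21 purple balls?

220

To avoid purple balls as long as possible, exhaust the other 7 colors first.
The worst case draws every non-purple ball first: 4 + 32 + 15 + 34 + 32 + 50 + 32 = 199.
The next 21 draws are then forced to be purple, giving 199 + 21 = 220.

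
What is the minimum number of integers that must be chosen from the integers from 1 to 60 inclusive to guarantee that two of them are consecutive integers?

Partition {1, …, 60} into 30 pairs: {1,2}, {3,4}, …, {59,60}.
Choosing 30 integers — say the 30 even numbers 2, 4, …, 60 — takes one from each pair and avoids the property.
Choosing 31 forces two into the same pair by pigeonhole, and those are consecutive. So 31.

31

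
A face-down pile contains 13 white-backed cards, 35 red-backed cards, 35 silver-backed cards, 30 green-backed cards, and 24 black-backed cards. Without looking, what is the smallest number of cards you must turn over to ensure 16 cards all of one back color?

Treat the 5 back colors as pigeonholes.
In the worst case we take at most 15 of each back color, but all 13 white-backed (fewer than 15), giving 13 + 15 + 15 + 15 + 15 = 73.
One more card then forces some back color to 16, so 73 + 1 = 74.

74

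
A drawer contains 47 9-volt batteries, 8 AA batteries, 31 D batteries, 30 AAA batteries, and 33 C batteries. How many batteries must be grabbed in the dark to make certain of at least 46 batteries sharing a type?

In the worst case we take at most 45 of each type, but all 8 AA, all 31 D, all 30 AAA, and all 33 C (fewer than 45), giving 45 + 8 + 31 + 30 + 33 = 147.
One more battery then forces some type to 46, so 147 + 1 = 148.

148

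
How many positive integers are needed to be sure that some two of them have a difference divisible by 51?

Use the pigeonhole principle on residue classes: two integers differ by a multiple of 51 exactly when they share a remainder mod 51.
There are 51 residue classes mod 51, so 51 integers can all lie in distinct classes.
One more integer must repeat a residue, giving a difference divisible by 51. So n = 51 + 1 = 52.

52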